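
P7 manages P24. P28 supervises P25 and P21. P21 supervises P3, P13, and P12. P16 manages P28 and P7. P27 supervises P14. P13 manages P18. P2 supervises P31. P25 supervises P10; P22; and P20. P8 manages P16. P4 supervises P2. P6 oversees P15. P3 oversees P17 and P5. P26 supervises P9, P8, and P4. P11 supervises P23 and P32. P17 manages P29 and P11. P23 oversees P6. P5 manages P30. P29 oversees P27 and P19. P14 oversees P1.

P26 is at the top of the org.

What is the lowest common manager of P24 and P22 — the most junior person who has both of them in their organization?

P24's chain of managers is P7, P16, P8, P26. P22's chain of managers is P25, P28, P16, P8, P26. The first manager that appears in both chains is P16.

P16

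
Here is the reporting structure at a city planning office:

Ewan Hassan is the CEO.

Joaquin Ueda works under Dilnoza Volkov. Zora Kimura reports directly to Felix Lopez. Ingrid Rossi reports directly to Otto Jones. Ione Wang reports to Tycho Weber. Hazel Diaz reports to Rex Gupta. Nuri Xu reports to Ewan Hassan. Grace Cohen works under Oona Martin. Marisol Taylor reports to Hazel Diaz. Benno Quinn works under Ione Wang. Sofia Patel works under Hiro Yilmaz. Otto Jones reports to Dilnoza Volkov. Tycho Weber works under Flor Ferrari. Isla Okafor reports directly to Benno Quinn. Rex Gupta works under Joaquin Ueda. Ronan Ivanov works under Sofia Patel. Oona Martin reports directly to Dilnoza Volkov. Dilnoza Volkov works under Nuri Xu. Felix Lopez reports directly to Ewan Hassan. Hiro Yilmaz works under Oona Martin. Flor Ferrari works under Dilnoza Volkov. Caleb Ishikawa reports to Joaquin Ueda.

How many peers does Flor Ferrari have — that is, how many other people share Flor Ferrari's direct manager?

3

Flor Ferrari reports to Dilnoza Volkov. Dilnoza Volkov's other direct reports are Joaquin Ueda, Otto Jones, Oona Martin — 3 peers.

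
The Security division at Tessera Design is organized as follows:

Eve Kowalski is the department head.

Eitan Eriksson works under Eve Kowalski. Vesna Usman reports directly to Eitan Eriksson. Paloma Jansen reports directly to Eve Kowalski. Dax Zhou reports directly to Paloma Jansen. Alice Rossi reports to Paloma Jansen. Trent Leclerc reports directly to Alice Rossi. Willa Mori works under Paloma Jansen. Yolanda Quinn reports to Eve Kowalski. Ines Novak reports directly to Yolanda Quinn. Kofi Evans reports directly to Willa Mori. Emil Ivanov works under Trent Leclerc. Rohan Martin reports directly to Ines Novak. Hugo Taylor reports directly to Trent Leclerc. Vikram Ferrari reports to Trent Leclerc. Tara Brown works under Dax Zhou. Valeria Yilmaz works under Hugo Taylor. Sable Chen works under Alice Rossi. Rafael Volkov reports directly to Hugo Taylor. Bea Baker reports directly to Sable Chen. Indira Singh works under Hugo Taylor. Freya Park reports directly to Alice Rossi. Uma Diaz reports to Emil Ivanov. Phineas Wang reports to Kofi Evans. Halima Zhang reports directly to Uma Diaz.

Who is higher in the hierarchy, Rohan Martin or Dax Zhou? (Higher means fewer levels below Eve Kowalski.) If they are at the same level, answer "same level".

Dax Zhou

Rohan Martin is 3 levels below Eve Kowalski; Dax Zhou is 2. Dax Zhou is higher.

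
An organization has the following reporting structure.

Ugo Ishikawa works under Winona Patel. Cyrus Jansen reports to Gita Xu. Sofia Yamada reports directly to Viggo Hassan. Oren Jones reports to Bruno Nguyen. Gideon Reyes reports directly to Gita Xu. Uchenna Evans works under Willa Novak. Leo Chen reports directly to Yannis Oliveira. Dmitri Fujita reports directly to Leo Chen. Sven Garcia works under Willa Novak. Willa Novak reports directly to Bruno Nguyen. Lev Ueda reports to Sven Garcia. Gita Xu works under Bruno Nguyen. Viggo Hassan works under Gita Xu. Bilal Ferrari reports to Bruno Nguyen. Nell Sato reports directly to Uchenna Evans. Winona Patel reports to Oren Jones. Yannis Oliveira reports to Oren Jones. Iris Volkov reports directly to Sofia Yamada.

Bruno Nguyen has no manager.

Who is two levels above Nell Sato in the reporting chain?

Willa Novak

Nell Sato reports to Uchenna Evans, and Uchenna Evans reports to Willa Novak. So Nell Sato's skip-level manager is Willa Novak.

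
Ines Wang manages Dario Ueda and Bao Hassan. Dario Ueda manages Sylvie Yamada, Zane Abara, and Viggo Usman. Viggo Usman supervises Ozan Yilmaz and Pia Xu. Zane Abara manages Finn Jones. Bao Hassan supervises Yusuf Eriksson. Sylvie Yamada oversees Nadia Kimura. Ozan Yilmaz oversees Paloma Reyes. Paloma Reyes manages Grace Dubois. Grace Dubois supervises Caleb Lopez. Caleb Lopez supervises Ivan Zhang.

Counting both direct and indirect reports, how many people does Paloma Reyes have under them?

3

Paloma Reyes directly manages Grace Dubois. Under Grace Dubois: Caleb Lopez, Ivan Zhang (2). That's 3 in total.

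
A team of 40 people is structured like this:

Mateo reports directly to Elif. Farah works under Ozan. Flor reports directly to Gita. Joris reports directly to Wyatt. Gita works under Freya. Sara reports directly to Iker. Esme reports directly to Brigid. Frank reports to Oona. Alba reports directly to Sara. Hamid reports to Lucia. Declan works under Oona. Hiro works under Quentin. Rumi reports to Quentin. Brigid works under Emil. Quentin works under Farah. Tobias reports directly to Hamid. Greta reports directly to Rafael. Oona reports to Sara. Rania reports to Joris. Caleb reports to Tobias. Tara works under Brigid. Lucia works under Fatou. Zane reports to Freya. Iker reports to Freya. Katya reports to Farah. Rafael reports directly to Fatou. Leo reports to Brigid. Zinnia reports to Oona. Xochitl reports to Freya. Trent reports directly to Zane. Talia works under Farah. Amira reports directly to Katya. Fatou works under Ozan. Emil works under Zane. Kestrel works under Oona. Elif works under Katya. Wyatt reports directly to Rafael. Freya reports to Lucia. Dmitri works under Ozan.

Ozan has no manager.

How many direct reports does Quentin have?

Quentin directly manages Rumi, Hiro. That is 2 direct reports.

2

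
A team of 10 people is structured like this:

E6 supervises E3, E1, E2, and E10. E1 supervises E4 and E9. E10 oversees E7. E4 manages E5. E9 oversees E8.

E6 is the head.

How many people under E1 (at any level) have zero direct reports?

The people in E1's organization with no one reporting to them are E8, E5. That is 2.

2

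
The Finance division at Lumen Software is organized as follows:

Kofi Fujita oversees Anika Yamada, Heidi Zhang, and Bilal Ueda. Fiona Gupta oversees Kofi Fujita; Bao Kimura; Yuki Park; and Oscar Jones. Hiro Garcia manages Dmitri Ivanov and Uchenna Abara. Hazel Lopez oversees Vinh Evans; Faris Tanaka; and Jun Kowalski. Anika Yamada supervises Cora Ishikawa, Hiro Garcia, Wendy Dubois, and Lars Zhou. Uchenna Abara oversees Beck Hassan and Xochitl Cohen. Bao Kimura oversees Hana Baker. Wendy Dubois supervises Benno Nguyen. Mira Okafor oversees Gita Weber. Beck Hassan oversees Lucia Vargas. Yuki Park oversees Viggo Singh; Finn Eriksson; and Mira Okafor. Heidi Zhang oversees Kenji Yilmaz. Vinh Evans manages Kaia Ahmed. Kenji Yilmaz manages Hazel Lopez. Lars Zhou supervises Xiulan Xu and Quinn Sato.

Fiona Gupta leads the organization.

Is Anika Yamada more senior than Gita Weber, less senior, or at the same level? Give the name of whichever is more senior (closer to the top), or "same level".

Anika Yamada is 2 levels below Fiona Gupta; Gita Weber is 3. Anika Yamada is higher.

Anika Yamada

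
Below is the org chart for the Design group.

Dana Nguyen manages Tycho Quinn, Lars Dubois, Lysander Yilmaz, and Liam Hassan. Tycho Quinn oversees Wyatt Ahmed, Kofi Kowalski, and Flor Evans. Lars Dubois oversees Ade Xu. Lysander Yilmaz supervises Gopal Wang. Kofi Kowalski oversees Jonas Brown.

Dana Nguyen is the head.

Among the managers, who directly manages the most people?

Direct-report counts: Dana Nguyen has 4; Lysander Yilmaz has 1; Lars Dubois has 1; Tycho Quinn has 3; Kofi Kowalski has 1. The largest is 4, held by Dana Nguyen.

Dana Nguyen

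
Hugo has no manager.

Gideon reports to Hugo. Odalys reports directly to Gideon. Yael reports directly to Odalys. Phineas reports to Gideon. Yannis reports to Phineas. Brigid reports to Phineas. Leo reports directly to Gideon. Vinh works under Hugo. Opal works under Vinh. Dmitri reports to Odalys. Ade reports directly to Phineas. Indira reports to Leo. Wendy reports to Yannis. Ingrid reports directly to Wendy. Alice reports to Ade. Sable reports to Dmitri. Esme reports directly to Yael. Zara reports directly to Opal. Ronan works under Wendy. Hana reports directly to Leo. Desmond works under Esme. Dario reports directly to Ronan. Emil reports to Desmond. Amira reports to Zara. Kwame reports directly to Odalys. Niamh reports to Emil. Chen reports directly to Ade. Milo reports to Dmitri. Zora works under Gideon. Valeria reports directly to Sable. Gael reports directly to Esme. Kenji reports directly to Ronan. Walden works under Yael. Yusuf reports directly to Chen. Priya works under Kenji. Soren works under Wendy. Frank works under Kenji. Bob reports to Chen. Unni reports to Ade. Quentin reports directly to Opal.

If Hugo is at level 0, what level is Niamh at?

Chain from Niamh up to Hugo: Niamh → Emil → Desmond → Esme → Yael → Odalys → Gideon → Hugo. That is 7 steps up, so Niamh is 7 levels below Hugo.

7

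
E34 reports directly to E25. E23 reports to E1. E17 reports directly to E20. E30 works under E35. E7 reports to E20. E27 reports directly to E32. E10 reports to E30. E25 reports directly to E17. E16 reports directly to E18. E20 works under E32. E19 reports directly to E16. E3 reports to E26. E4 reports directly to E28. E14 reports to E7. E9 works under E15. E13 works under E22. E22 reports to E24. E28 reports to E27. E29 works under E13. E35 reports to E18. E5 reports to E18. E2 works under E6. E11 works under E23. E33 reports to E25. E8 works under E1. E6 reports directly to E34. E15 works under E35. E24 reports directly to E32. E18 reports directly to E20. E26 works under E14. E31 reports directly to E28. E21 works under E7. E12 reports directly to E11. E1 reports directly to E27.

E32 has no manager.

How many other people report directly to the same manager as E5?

E5 reports to E18. E18's other direct reports are E35, E16 — 2 peers.

2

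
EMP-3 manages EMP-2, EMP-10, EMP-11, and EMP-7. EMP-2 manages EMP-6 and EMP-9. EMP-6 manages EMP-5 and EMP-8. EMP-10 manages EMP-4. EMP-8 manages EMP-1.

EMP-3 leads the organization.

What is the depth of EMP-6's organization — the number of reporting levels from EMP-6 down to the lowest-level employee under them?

The longest chain under EMP-6 runs EMP-6 → EMP-8 → EMP-1, which is 2 levels below EMP-6.

2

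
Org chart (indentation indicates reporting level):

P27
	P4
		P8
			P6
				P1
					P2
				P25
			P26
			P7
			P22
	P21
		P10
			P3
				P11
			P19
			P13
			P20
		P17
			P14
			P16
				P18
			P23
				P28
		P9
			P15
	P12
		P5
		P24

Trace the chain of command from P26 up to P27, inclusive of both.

P26 reports to P8. P8 reports to P4. P4 reports to P27. P27 is at the top.

P26 -> P8 -> P4 -> P27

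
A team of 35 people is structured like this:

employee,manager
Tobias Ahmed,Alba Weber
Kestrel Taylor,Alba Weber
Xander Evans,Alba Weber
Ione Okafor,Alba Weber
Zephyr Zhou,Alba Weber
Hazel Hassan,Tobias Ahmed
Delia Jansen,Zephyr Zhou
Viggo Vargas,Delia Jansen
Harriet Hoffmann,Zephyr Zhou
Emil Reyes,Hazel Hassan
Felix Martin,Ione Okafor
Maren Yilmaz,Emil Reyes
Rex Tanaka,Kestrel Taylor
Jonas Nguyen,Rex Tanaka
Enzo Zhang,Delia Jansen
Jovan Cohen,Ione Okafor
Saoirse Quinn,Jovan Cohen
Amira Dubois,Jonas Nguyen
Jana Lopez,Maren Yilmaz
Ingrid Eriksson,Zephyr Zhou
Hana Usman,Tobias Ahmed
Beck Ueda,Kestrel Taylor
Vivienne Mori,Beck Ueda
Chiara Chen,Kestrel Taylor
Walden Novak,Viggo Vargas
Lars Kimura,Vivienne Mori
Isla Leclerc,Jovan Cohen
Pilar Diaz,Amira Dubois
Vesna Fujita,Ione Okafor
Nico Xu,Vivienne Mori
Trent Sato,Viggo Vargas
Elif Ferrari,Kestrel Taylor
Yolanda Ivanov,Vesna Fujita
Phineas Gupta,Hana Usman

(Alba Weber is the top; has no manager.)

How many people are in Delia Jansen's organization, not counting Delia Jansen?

4

Delia Jansen directly manages Viggo Vargas, Enzo Zhang. Under Viggo Vargas: Trent Sato, Walden Novak (2). Enzo Zhang has no reports. So Delia Jansen's organization is 2 direct reports plus everyone under them: 3 + 1 = 4.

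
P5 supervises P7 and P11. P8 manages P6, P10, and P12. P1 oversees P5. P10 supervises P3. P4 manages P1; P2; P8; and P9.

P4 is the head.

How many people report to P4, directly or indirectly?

P4 directly manages P1, P2, P8, P9. Under P1: P5, P11, P7 (3). P2 has no reports. Under P8: P12, P10, P3, P6 (4). P9 has no reports. So P4's organization is 4 direct reports plus everyone under them: 4 + 1 + 5 + 1 = 11.

11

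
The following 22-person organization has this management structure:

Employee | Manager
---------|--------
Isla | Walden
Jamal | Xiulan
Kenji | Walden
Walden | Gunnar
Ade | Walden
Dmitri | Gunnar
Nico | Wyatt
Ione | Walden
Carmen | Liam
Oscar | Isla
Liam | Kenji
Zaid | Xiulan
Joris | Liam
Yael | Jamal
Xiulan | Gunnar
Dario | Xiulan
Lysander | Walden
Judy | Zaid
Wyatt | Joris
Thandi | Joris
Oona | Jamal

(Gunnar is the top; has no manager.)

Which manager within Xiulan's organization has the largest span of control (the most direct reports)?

Direct-report counts within Xiulan's organization: Xiulan has 3; Zaid has 1; Jamal has 2. The largest is 3, held by Xiulan.

Xiulan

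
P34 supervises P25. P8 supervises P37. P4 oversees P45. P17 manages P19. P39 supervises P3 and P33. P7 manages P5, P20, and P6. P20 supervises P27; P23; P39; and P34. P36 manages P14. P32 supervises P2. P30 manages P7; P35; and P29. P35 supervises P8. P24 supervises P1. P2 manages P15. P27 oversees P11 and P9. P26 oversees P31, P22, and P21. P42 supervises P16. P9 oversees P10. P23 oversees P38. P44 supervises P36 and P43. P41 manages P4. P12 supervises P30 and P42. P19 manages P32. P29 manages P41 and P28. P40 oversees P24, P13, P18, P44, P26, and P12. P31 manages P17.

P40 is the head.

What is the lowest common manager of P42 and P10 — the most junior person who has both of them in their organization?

P12

P42's chain of managers is P12, P40. P10's chain of managers is P9, P27, P20, P7, P30, P12, P40. The first manager that appears in both chains is P12.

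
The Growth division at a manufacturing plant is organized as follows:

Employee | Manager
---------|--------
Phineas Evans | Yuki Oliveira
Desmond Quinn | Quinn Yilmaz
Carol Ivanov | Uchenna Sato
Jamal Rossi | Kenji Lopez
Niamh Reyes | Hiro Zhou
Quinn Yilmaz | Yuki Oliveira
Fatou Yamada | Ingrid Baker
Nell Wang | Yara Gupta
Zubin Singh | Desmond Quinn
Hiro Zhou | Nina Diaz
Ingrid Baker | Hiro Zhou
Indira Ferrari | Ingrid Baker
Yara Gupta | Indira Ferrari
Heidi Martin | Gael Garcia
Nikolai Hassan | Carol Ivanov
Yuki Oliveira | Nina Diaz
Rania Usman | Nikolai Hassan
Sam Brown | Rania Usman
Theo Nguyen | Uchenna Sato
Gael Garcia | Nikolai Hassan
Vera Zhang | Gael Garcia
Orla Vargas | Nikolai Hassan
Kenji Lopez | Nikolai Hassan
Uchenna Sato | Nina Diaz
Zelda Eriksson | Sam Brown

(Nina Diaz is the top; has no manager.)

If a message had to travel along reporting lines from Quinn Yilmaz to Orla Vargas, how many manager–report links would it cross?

Quinn Yilmaz is 2 levels below Nina Diaz, and Orla Vargas is 4 levels below Nina Diaz (their lowest common manager). The shortest path runs up from Quinn Yilmaz to Nina Diaz and back down to Orla Vargas: 2 + 4 = 6 links.

6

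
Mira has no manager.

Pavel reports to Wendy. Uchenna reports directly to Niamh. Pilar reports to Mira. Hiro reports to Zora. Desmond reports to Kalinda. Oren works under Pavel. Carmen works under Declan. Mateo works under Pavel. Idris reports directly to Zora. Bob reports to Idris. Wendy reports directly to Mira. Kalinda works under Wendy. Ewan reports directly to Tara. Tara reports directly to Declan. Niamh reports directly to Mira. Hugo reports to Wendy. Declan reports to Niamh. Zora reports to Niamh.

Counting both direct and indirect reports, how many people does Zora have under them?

Zora directly manages Idris, Hiro. Under Idris: Bob (1). Hiro has no reports. So Zora's organization is 2 direct reports plus everyone under them: 2 + 1 = 3.

3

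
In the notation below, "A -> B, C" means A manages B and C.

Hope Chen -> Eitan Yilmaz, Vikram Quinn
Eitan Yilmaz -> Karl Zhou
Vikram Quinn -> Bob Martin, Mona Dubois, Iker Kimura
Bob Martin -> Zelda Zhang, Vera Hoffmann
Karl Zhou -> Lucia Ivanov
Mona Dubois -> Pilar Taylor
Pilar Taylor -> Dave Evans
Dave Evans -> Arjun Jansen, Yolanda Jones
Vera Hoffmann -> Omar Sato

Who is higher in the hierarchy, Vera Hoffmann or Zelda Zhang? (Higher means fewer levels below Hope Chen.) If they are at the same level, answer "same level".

Both Vera Hoffmann and Zelda Zhang are 3 levels below Hope Chen.

same level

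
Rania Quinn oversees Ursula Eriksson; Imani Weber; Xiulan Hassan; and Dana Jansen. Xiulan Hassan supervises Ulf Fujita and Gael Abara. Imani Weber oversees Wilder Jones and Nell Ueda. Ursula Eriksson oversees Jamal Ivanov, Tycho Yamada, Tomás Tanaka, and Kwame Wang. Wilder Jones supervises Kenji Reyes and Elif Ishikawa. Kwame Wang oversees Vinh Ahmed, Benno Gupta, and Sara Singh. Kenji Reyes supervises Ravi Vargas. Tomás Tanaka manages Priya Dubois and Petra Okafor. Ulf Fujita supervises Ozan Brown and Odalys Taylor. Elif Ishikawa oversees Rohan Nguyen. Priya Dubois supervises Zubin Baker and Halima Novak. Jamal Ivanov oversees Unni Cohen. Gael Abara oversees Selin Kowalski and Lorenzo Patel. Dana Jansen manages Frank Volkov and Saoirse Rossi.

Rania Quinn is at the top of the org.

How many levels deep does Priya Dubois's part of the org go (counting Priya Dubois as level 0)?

The longest chain under Priya Dubois runs Priya Dubois → Halima Novak, which is 1 level below Priya Dubois.

1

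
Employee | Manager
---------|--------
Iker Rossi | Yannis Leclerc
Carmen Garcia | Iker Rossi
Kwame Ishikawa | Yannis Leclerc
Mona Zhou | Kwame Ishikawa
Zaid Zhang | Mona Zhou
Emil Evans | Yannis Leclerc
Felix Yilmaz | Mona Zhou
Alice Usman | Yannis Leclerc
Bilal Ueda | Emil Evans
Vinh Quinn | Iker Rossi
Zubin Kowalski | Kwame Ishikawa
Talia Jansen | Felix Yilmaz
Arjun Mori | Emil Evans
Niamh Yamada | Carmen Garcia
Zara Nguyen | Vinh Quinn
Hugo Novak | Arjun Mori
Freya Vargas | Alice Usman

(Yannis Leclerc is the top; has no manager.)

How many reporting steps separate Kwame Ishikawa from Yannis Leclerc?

Chain from Kwame Ishikawa up to Yannis Leclerc: Kwame Ishikawa → Yannis Leclerc. That is 1 step up, so Kwame Ishikawa is 1 level below Yannis Leclerc.

1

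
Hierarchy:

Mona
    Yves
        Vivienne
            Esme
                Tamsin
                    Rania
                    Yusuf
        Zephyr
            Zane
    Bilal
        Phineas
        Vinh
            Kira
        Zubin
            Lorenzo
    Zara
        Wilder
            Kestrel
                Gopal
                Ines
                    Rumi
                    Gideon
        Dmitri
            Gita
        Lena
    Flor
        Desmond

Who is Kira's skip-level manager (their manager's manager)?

Kira reports to Vinh, and Vinh reports to Bilal. So Kira's skip-level manager is Bilal.

Bilal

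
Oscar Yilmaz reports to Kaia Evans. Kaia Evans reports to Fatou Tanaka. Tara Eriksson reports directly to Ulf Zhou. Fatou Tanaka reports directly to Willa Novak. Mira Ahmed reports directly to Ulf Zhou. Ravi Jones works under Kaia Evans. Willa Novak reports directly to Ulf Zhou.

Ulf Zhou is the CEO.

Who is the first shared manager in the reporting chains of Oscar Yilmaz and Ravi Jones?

Kaia Evans

Oscar Yilmaz's chain of managers is Kaia Evans, Fatou Tanaka, Willa Novak, Ulf Zhou. Ravi Jones's chain of managers is Kaia Evans, Fatou Tanaka, Willa Novak, Ulf Zhou. The first manager that appears in both chains is Kaia Evans.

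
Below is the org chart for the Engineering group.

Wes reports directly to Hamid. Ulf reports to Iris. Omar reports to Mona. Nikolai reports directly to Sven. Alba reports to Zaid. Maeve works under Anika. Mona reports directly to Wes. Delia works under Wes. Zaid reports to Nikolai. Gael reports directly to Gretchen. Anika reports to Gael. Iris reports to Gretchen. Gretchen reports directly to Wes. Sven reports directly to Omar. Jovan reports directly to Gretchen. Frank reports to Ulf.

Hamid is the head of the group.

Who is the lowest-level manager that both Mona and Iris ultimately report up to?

Mona's chain of managers is Wes, Hamid. Iris's chain of managers is Gretchen, Wes, Hamid. The first manager that appears in both chains is Wes.

Wes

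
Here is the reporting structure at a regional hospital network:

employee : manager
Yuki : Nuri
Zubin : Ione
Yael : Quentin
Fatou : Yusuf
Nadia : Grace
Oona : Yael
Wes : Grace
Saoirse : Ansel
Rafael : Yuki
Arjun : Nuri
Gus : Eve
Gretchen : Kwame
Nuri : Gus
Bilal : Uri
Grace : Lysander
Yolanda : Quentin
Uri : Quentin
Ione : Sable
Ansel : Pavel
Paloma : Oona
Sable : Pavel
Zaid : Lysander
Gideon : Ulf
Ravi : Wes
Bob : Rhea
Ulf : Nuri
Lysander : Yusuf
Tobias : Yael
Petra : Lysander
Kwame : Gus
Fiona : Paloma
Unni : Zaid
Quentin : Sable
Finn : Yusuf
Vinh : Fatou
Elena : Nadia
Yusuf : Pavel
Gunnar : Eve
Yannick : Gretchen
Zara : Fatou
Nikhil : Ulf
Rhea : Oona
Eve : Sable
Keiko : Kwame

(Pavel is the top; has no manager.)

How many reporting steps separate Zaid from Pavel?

Chain from Zaid up to Pavel: Zaid → Lysander → Yusuf → Pavel. That is 3 steps up, so Zaid is 3 levels below Pavel.

3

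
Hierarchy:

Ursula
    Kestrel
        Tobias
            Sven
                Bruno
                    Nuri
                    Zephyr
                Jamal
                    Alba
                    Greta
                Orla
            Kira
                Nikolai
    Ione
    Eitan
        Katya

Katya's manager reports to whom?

Katya reports to Eitan, and Eitan reports to Ursula. So Katya's skip-level manager is Ursula.

Ursula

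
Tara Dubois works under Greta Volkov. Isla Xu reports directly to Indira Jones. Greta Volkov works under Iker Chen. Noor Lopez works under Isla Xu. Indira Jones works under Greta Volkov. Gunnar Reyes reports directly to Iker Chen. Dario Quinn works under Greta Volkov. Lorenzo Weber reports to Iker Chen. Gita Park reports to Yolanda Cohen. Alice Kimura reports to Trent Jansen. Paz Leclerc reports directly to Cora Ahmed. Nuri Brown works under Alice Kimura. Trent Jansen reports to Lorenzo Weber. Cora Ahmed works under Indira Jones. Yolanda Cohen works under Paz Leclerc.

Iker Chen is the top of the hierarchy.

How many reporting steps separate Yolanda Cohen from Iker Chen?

5

Chain from Yolanda Cohen up to Iker Chen: Yolanda Cohen → Paz Leclerc → Cora Ahmed → Indira Jones → Greta Volkov → Iker Chen. That is 5 steps up, so Yolanda Cohen is 5 levels below Iker Chen.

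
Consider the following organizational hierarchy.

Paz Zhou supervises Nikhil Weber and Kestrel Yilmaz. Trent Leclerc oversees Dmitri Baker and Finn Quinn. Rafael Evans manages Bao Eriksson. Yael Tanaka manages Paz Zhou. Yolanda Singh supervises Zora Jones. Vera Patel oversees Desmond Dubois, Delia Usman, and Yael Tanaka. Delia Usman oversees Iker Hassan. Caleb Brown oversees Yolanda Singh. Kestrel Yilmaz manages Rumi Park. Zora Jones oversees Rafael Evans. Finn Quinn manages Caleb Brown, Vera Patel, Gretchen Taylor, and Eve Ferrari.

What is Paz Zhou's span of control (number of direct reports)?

2

Paz Zhou directly manages Nikhil Weber, Kestrel Yilmaz. That is 2 direct reports.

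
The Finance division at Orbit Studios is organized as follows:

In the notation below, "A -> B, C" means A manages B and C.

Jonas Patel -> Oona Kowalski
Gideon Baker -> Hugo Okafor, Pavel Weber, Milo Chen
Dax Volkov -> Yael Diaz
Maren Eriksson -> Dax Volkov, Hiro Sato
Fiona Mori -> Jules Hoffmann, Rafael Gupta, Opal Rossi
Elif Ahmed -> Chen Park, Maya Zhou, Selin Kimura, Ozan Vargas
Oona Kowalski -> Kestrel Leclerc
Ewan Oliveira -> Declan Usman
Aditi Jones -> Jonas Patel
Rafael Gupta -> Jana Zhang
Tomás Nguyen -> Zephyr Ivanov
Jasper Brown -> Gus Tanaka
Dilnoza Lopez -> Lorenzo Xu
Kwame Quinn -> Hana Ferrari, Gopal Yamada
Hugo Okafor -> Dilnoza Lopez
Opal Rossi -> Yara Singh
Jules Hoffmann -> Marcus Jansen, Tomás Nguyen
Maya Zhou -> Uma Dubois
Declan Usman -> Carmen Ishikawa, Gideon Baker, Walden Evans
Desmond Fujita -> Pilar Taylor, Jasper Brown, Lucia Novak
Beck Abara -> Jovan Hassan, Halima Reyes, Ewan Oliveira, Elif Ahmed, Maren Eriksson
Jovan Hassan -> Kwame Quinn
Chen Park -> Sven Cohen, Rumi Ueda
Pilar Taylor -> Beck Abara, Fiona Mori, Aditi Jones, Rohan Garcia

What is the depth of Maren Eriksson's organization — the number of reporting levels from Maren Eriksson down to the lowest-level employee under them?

2

The longest chain under Maren Eriksson runs Maren Eriksson → Dax Volkov → Yael Diaz, which is 2 levels below Maren Eriksson.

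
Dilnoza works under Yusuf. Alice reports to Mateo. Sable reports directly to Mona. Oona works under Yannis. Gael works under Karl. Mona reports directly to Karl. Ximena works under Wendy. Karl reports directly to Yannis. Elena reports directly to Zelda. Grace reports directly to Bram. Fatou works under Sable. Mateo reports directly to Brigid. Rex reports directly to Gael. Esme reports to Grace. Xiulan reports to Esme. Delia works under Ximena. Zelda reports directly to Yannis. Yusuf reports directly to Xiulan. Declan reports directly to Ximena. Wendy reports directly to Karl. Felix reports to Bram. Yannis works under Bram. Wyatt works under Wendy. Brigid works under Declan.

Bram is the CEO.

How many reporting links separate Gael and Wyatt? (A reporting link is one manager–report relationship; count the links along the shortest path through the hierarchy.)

3

Gael is 1 level below Karl, and Wyatt is 2 levels below Karl (their lowest common manager). The shortest path runs up from Gael to Karl and back down to Wyatt: 1 + 2 = 3 links.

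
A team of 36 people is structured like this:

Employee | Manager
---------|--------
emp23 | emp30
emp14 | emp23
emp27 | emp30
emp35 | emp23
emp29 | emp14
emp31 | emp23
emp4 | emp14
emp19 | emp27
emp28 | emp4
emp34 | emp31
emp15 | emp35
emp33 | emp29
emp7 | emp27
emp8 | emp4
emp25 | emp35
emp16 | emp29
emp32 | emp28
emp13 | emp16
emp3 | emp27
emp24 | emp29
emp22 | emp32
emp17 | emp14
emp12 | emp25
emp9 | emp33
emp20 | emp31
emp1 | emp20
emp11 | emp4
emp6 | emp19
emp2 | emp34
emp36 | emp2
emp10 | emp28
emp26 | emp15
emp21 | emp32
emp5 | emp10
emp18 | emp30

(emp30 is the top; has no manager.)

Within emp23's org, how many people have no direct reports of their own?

13

The people in emp23's organization with no one reporting to them are emp1, emp36, emp12, emp26, emp17, emp11, emp8, emp5, emp21, emp22, emp24, emp13, emp9. That is 13.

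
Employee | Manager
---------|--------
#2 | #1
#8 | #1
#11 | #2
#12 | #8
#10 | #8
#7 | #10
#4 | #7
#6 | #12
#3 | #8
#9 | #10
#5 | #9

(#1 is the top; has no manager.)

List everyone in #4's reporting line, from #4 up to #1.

#4 reports to #7. #7 reports to #10. #10 reports to #8. #8 reports to #1. #1 is at the top.

#4 -> #7 -> #10 -> #8 -> #1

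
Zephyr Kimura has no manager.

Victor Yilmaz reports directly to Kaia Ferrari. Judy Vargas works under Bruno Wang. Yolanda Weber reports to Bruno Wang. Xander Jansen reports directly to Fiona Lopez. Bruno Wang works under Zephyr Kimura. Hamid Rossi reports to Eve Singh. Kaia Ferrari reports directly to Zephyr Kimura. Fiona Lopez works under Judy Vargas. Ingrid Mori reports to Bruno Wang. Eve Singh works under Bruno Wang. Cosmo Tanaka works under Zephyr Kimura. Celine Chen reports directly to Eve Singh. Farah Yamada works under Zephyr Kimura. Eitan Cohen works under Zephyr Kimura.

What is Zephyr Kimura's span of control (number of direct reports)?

5

Zephyr Kimura directly manages Bruno Wang, Kaia Ferrari, Cosmo Tanaka, Eitan Cohen, Farah Yamada. That is 5 direct reports.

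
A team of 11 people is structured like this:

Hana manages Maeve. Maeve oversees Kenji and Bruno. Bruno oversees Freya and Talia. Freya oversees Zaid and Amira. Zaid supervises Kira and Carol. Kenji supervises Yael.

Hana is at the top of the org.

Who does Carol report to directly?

Zaid

Carol reports directly to Zaid.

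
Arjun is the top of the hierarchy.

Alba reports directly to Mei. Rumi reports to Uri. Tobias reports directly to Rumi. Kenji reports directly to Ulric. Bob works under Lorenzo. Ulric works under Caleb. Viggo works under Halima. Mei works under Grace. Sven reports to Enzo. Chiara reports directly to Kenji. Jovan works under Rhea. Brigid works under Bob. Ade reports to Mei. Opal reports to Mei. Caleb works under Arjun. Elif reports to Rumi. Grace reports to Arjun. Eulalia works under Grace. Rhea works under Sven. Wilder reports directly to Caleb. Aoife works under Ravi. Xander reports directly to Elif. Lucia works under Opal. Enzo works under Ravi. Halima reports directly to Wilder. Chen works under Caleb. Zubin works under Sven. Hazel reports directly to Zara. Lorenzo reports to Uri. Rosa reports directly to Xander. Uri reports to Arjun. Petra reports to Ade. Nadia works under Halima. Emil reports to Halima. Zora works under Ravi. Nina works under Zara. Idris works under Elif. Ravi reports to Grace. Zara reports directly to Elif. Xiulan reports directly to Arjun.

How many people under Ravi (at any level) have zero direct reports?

The people in Ravi's organization with no one reporting to them are Zora, Aoife, Zubin, Jovan. That is 4.

4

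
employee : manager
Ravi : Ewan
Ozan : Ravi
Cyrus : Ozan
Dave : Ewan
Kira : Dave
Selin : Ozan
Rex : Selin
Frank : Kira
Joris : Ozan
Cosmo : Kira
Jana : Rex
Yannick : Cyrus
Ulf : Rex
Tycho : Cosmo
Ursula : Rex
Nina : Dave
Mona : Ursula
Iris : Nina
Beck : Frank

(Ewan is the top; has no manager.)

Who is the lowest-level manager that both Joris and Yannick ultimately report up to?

Joris's chain of managers is Ozan, Ravi, Ewan. Yannick's chain of managers is Cyrus, Ozan, Ravi, Ewan. The first manager that appears in both chains is Ozan.

Ozan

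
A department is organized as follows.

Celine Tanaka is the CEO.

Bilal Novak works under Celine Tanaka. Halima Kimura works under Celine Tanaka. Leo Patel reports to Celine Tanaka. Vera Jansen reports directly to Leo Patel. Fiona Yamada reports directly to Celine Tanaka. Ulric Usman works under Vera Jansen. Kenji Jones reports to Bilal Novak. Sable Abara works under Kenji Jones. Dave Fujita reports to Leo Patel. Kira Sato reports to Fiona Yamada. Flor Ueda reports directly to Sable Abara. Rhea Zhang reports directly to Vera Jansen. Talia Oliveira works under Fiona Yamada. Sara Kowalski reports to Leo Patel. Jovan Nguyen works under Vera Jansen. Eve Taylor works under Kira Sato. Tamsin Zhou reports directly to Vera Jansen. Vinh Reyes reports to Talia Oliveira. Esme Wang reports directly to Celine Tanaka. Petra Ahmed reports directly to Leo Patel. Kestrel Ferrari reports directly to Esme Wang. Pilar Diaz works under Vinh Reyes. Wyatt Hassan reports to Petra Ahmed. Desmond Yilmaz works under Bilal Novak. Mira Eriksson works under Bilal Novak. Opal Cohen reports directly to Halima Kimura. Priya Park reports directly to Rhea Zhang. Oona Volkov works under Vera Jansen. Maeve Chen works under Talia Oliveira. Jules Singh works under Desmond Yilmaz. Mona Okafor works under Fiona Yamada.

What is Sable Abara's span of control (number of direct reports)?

Sable Abara directly manages Flor Ueda. That is 1 direct report.

1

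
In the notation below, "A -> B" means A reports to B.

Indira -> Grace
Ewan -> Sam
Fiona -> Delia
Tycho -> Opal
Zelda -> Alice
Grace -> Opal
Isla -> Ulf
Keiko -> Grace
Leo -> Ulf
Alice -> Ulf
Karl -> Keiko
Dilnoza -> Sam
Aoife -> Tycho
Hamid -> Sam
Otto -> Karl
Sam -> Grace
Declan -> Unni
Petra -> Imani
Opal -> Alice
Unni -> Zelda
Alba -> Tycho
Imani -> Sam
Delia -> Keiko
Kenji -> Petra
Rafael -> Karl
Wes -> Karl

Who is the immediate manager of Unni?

Zelda

Unni reports directly to Zelda.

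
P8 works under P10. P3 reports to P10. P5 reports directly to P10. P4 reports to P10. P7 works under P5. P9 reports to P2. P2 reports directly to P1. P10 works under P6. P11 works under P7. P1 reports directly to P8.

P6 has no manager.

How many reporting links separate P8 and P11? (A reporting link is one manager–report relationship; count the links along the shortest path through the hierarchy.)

P8 is 1 level below P10, and P11 is 3 levels below P10 (their lowest common manager). The shortest path runs up from P8 to P10 and back down to P11: 1 + 3 = 4 links.

4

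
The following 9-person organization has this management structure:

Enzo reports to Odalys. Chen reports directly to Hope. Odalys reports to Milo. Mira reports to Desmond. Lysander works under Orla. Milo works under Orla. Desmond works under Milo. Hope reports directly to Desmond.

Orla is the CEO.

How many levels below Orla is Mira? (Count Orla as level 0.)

3

Chain from Mira up to Orla: Mira → Desmond → Milo → Orla. That is 3 steps up, so Mira is 3 levels below Orla.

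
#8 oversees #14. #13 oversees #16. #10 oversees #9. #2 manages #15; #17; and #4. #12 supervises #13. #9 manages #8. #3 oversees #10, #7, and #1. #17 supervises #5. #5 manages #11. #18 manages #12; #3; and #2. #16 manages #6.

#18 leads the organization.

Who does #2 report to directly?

#2 reports directly to #18.

#18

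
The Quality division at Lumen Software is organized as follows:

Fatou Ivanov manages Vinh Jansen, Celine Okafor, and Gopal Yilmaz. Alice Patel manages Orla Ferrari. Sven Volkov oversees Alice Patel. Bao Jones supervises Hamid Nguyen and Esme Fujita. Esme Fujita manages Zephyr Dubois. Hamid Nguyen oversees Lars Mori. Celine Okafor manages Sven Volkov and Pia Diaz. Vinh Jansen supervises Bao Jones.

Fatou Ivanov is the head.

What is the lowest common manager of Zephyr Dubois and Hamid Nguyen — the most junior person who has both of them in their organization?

Bao Jones

Zephyr Dubois's chain of managers is Esme Fujita, Bao Jones, Vinh Jansen, Fatou Ivanov. Hamid Nguyen's chain of managers is Bao Jones, Vinh Jansen, Fatou Ivanov. The first manager that appears in both chains is Bao Jones.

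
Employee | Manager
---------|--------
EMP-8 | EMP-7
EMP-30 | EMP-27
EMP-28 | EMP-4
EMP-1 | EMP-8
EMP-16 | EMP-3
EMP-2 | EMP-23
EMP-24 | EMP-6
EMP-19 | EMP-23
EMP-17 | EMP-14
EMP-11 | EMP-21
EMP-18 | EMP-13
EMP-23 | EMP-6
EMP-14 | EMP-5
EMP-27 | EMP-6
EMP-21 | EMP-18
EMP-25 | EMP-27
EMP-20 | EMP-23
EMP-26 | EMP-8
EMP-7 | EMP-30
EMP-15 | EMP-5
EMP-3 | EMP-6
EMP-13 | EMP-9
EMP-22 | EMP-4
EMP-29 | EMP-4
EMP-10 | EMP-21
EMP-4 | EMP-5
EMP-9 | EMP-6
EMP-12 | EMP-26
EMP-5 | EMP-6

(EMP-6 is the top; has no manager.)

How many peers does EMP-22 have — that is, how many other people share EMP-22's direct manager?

EMP-22 reports to EMP-4. EMP-4's other direct reports are EMP-29, EMP-28 — 2 peers.

2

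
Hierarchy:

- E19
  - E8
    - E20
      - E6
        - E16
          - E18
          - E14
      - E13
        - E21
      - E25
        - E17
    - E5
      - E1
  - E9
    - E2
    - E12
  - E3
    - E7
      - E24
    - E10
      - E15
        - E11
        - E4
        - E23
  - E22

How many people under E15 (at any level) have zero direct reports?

3

The people in E15's organization with no one reporting to them are E23, E4, E11. That is 3.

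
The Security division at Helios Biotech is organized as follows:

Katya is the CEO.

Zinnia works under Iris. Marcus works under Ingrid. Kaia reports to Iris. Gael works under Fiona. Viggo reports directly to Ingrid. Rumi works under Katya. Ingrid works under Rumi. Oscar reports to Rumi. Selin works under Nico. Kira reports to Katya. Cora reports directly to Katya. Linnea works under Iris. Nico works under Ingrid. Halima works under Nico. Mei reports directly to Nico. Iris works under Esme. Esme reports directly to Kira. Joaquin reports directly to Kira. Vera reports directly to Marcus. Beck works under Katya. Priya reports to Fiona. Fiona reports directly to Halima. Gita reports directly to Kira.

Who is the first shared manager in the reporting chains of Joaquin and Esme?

Kira

Joaquin's chain of managers is Kira, Katya. Esme's chain of managers is Kira, Katya. The first manager that appears in both chains is Kira.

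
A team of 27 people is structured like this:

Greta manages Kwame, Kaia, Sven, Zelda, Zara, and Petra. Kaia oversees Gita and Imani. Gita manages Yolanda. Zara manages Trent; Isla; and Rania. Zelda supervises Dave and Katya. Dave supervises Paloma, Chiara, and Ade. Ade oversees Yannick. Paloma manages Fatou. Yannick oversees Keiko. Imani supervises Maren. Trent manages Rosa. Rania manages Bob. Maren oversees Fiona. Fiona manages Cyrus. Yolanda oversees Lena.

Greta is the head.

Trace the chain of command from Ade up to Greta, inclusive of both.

Ade reports to Dave. Dave reports to Zelda. Zelda reports to Greta. Greta is at the top.

Ade -> Dave -> Zelda -> Greta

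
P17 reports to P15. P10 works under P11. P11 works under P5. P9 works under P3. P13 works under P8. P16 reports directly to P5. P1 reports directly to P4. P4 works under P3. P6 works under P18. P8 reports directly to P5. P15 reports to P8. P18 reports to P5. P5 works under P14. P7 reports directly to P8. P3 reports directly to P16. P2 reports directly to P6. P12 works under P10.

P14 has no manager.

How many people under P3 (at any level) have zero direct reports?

The people in P3's organization with no one reporting to them are P1, P9. That is 2.

2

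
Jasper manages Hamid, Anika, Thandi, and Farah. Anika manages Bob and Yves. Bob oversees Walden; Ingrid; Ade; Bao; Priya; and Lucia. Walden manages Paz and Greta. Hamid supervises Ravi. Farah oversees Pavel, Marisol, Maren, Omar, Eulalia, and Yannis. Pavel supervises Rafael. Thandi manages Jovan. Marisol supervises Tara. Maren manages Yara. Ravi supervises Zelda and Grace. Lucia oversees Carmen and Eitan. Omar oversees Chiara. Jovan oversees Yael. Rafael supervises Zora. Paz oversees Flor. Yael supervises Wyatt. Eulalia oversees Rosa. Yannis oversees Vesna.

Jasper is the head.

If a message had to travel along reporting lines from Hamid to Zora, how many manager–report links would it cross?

Hamid is 1 level below Jasper, and Zora is 4 levels below Jasper (their lowest common manager). The shortest path runs up from Hamid to Jasper and back down to Zora: 1 + 4 = 5 links.

5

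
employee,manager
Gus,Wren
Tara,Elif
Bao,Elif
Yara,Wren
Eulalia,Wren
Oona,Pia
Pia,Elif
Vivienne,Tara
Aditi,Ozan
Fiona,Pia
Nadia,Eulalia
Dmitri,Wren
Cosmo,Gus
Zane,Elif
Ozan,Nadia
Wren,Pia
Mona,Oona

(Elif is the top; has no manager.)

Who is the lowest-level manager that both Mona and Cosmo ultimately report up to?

Mona's chain of managers is Oona, Pia, Elif. Cosmo's chain of managers is Gus, Wren, Pia, Elif. The first manager that appears in both chains is Pia.

Pia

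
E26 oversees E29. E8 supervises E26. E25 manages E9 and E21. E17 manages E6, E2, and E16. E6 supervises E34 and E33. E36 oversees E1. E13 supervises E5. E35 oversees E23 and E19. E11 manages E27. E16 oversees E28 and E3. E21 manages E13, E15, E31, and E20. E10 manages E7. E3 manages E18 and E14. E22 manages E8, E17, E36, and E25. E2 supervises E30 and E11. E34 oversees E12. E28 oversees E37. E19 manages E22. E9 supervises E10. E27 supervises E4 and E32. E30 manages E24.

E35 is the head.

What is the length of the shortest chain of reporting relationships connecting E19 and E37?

5

E37 is in E19's organization: the chain from E37 up to E19 is E37 → E28 → E16 → E17 → E22 → E19, which is 5 links.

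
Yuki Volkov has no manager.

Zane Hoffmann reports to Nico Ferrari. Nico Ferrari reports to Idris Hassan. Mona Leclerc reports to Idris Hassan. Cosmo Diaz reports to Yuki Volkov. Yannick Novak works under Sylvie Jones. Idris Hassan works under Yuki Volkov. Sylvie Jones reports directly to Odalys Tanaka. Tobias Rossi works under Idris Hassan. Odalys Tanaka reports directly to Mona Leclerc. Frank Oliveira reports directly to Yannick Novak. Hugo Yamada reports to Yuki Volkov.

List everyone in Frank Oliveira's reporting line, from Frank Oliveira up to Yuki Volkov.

Frank Oliveira -> Yannick Novak -> Sylvie Jones -> Odalys Tanaka -> Mona Leclerc -> Idris Hassan -> Yuki Volkov

Frank Oliveira reports to Yannick Novak. Yannick Novak reports to Sylvie Jones. Sylvie Jones reports to Odalys Tanaka. Odalys Tanaka reports to Mona Leclerc. Mona Leclerc reports to Idris Hassan. Idris Hassan reports to Yuki Volkov. Yuki Volkov is at the top.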